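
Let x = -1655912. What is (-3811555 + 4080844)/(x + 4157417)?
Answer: 29921/277945 ≈ 0.10765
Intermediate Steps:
(-3811555 + 4080844)/(x + 4157417) = (-3811555 + 4080844)/(-1655912 + 4157417) = 269289/2501505 = 269289*(1/2501505) = 29921/277945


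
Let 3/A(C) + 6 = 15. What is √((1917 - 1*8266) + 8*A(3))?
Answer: I*√57117/3 ≈ 79.664*I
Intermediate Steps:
A(C) = ⅓ (A(C) = 3/(-6 + 15) = 3/9 = 3*(⅑) = ⅓)
√((1917 - 1*8266) + 8*A(3)) = √((1917 - 1*8266) + 8*(⅓)) = √((1917 - 8266) + 8/3) = √(-6349 + 8/3) = √(-19039/3) = I*√57117/3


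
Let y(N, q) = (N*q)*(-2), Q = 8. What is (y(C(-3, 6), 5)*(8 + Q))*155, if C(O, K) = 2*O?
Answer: 148800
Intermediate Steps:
y(N, q) = -2*N*q
(y(C(-3, 6), 5)*(8 + Q))*155 = ((-2*2*(-3)*5)*(8 + 8))*155 = (-2*(-6)*5*16)*155 = (60*16)*155 = 960*155 = 148800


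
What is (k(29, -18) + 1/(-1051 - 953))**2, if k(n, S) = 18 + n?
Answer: 8871190969/4016016 ≈ 2209.0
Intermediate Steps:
(k(29, -18) + 1/(-1051 - 953))**2 = ((18 + 29) + 1/(-1051 - 953))**2 = (47 + 1/(-2004))**2 = (47 - 1/2004)**2 = (94187/2004)**2 = 8871190969/4016016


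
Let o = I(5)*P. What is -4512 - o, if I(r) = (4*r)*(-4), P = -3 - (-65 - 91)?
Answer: 7728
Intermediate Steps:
P = 153 (P = -3 - 1*(-156) = -3 + 156 = 153)
I(r) = -16*r
o = -12240 (o = -16*5*153 = -80*153 = -12240)
-4512 - o = -4512 - 1*(-12240) = -4512 + 12240 = 7728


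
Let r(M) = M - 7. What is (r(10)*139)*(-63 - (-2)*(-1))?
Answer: -27105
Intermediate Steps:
r(M) = -7 + M
(r(10)*139)*(-63 - (-2)*(-1)) = ((-7 + 10)*139)*(-63 - (-2)*(-1)) = (3*139)*(-63 - 1*2) = 417*(-63 - 2) = 417*(-65) = -27105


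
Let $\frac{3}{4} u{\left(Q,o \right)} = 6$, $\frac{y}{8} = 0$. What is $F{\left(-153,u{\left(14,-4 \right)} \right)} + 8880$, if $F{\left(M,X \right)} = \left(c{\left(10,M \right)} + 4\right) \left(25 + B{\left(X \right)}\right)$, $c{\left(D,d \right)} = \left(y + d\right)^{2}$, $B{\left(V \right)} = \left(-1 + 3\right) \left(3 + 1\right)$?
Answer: $781509$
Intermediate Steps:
$y = 0$ ($y = 8 \cdot 0 = 0$)
$u{\left(Q,o \right)} = 8$ ($u{\left(Q,o \right)} = \frac{4}{3} \cdot 6 = 8$)
$B{\left(V \right)} = 8$ ($B{\left(V \right)} = 2 \cdot 4 = 8$)
$c{\left(D,d \right)} = d^{2}$ ($c{\left(D,d \right)} = \left(0 + d\right)^{2} = d^{2}$)
$F{\left(M,X \right)} = 132 + 33 M^{2}$ ($F{\left(M,X \right)} = \left(M^{2} + 4\right) \left(25 + 8\right) = \left(4 + M^{2}\right) 33 = 132 + 33 M^{2}$)
$F{\left(-153,u{\left(14,-4 \right)} \right)} + 8880 = \left(132 + 33 \left(-153\right)^{2}\right) + 8880 = \left(132 + 33 \cdot 23409\right) + 8880 = \left(132 + 772497\right) + 8880 = 772629 + 8880 = 781509$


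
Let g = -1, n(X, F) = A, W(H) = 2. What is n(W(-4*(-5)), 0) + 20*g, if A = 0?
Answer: -20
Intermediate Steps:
n(X, F) = 0
n(W(-4*(-5)), 0) + 20*g = 0 + 20*(-1) = 0 - 20 = -20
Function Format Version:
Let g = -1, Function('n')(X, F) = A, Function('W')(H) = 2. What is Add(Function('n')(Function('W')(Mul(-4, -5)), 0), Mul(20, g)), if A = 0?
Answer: -20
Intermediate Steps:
Function('n')(X, F) = 0
Add(Function('n')(Function('W')(Mul(-4, -5)), 0), Mul(20, g)) = Add(0, Mul(20, -1)) = Add(0, -20) = -20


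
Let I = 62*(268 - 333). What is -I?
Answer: 4030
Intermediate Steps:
I = -4030 (I = 62*(-65) = -4030)
-I = -1*(-4030) = 4030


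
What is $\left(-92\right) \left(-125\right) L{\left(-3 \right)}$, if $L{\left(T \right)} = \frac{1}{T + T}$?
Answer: $- \frac{5750}{3} \approx -1916.7$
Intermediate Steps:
$L{\left(T \right)} = \frac{1}{2 T}$
$\left(-92\right) \left(-125\right) L{\left(-3 \right)} = \left(-92\right) \left(-125\right) \frac{1}{2 \left(-3\right)} = 11500 \cdot \frac{1}{2} \left(- \frac{1}{3}\right) = 11500 \left(- \frac{1}{6}\right) = - \frac{5750}{3}$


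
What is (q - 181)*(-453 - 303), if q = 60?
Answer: 91476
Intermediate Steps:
(q - 181)*(-453 - 303) = (60 - 181)*(-453 - 303) = -121*(-756) = 91476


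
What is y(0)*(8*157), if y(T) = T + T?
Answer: 0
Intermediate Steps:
y(T) = 2*T
y(0)*(8*157) = (2*0)*(8*157) = 0*1256 = 0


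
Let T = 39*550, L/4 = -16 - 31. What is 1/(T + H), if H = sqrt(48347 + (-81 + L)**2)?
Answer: 3575/76663632 - sqrt(3353)/76663632 ≈ 4.5877e-5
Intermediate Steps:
L = -188 (L = 4*(-16 - 31) = 4*(-47) = -188)
T = 21450
H = 6*sqrt(3353) (H = sqrt(48347 + (-81 - 188)**2) = sqrt(48347 + (-269)**2) = sqrt(48347 + 72361) = sqrt(120708) = 6*sqrt(3353) ≈ 347.43)
1/(T + H) = 1/(21450 + 6*sqrt(3353))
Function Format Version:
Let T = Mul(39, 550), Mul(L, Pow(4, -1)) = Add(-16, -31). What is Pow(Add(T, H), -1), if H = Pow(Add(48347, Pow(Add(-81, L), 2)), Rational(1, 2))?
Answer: Add(Rational(3575, 76663632), Mul(Rational(-1, 76663632), Pow(3353, Rational(1, 2)))) ≈ 4.5877e-5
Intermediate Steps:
L = -188 (L = Mul(4, Add(-16, -31)) = Mul(4, -47) = -188)
T = 21450
H = Mul(6, Pow(3353, Rational(1, 2))) (H = Pow(Add(48347, Pow(Add(-81, -188), 2)), Rational(1, 2)) = Pow(Add(48347, Pow(-269, 2)), Rational(1, 2)) = Pow(Add(48347, 72361), Rational(1, 2)) = Pow(120708, Rational(1, 2)) = Mul(6, Pow(3353, Rational(1, 2))) ≈ 347.43)
Pow(Add(T, H), -1) = Pow(Add(21450, Mul(6, Pow(3353, Rational(1, 2)))), -1)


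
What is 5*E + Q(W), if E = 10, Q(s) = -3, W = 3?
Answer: 47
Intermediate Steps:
5*E + Q(W) = 5*10 - 3 = 50 - 3 = 47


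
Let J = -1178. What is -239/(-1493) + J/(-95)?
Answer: 93761/7465 ≈ 12.560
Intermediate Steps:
-239/(-1493) + J/(-95) = -239/(-1493) - 1178/(-95) = -239*(-1/1493) - 1178*(-1/95) = 239/1493 + 62/5 = 93761/7465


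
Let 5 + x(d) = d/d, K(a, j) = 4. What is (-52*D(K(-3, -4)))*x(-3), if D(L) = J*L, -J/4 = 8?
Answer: -26624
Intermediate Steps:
J = -32 (J = -4*8 = -32)
x(d) = -4 (x(d) = -5 + d/d = -5 + 1 = -4)
D(L) = -32*L
(-52*D(K(-3, -4)))*x(-3) = -(-1664)*4*(-4) = -52*(-128)*(-4) = 6656*(-4) = -26624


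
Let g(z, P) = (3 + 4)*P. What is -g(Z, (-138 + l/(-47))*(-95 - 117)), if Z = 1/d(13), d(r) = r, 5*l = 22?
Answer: -48158768/235 ≈ -2.0493e+5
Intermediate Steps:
l = 22/5 (l = (⅕)*22 = 22/5 ≈ 4.4000)
Z = 1/13 ≈ 0.076923
g(z, P) = 7*P
-g(Z, (-138 + l/(-47))*(-95 - 117)) = -7*(-138 + (22/5)/(-47))*(-95 - 117) = -7*(-138 + (22/5)*(-1/47))*(-212) = -7*(-138 - 22/235)*(-212) = -7*(-32452/235*(-212)) = -7*6879824/235 = -1*48158768/235 = -48158768/235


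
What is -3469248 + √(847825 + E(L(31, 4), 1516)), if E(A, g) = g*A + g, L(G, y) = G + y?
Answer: -3469248 + √902401 ≈ -3.4683e+6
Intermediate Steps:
E(A, g) = g + A*g (E(A, g) = A*g + g = g + A*g)
-3469248 + √(847825 + E(L(31, 4), 1516)) = -3469248 + √(847825 + 1516*(1 + (31 + 4))) = -3469248 + √(847825 + 1516*(1 + 35)) = -3469248 + √(847825 + 1516*36) = -3469248 + √(847825 + 54576) = -3469248 + √902401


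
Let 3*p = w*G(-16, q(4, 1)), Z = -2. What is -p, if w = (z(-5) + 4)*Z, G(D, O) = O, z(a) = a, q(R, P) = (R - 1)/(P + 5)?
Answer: -1/3 ≈ -0.33333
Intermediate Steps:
q(R, P) = (-1 + R)/(5 + P)
w = 2 (w = (-5 + 4)*(-2) = -1*(-2) = 2)
p = 1/3 (p = (2*((-1 + 4)/(5 + 1)))/3 = (2*(3/6))/3 = (2*((1/6)*3))/3 = (2*(1/2))/3 = (1/3)*1 = 1/3 ≈ 0.33333)
-p = -1*1/3 = -1/3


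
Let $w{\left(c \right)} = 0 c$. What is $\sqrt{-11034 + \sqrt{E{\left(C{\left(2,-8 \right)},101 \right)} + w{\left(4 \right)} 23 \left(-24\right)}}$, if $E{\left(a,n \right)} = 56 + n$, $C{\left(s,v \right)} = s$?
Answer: $\sqrt{-11034 + \sqrt{157}} \approx 104.98 i$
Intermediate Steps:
$w{\left(c \right)} = 0$
$\sqrt{-11034 + \sqrt{E{\left(C{\left(2,-8 \right)},101 \right)} + w{\left(4 \right)} 23 \left(-24\right)}} = \sqrt{-11034 + \sqrt{\left(56 + 101\right) + 0 \cdot 23 \left(-24\right)}} = \sqrt{-11034 + \sqrt{157 + 0 \left(-24\right)}} = \sqrt{-11034 + \sqrt{157 + 0}} = \sqrt{-11034 + \sqrt{157}}$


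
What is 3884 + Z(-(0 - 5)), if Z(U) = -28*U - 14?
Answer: 3730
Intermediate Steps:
Z(U) = -14 - 28*U
3884 + Z(-(0 - 5)) = 3884 + (-14 - (-28)*(0 - 5)) = 3884 + (-14 - (-28)*(-5)) = 3884 + (-14 - 28*5) = 3884 + (-14 - 140) = 3884 - 154 = 3730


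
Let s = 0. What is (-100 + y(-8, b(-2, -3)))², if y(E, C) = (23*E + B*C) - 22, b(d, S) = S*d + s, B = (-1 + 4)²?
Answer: 63504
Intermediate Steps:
B = 9 (B = 3² = 9)
b(d, S) = S*d (b(d, S) = S*d + 0 = S*d)
y(E, C) = -22 + 9*C + 23*E (y(E, C) = (23*E + 9*C) - 22 = (9*C + 23*E) - 22 = -22 + 9*C + 23*E)
(-100 + y(-8, b(-2, -3)))² = (-100 + (-22 + 9*(-3*(-2)) + 23*(-8)))² = (-100 + (-22 + 9*6 - 184))² = (-100 + (-22 + 54 - 184))² = (-100 - 152)² = (-252)² = 63504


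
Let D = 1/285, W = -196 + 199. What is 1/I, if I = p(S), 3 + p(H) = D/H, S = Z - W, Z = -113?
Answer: -33060/99181 ≈ -0.33333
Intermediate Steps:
W = 3
D = 1/285 ≈ 0.0035088
S = -116 (S = -113 - 1*3 = -113 - 3 = -116)
p(H) = -3 + 1/(285*H)
I = -99181/33060 (I = -3 + (1/285)/(-116) = -3 + (1/285)*(-1/116) = -3 - 1/33060 = -99181/33060 ≈ -3.0000)
1/I = 1/(-99181/33060) = -33060/99181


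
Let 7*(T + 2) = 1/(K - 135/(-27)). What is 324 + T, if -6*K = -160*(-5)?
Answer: 867787/2695 ≈ 322.00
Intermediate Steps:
K = -400/3 (K = -(-80)*(-5)/3 = -⅙*800 = -400/3 ≈ -133.33)
T = -5393/2695 (T = -2 + 1/(7*(-400/3 - 135/(-27))) = -2 + 1/(7*(-400/3 - 135*(-1/27))) = -2 + 1/(7*(-400/3 + 5)) = -2 + 1/(7*(-385/3)) = -2 + (⅐)*(-3/385) = -2 - 3/2695 = -5393/2695 ≈ -2.0011)
324 + T = 324 - 5393/2695 = 867787/2695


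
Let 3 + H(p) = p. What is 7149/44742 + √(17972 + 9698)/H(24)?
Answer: 2383/14914 + √27670/21 ≈ 8.0809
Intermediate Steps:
H(p) = -3 + p
7149/44742 + √(17972 + 9698)/H(24) = 7149/44742 + √(17972 + 9698)/(-3 + 24) = 7149*(1/44742) + √27670/21 = 2383/14914 + √27670*(1/21) = 2383/14914 + √27670/21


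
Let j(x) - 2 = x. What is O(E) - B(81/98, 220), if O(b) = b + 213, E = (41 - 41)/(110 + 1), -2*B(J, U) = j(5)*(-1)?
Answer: 419/2 ≈ 209.50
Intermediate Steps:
j(x) = 2 + x
B(J, U) = 7/2 (B(J, U) = -(2 + 5)*(-1)/2 = -7*(-1)/2 = -1/2*(-7) = 7/2)
E = 0 (E = 0/111 = 0*(1/111) = 0)
O(b) = 213 + b
O(E) - B(81/98, 220) = (213 + 0) - 1*7/2 = 213 - 7/2 = 419/2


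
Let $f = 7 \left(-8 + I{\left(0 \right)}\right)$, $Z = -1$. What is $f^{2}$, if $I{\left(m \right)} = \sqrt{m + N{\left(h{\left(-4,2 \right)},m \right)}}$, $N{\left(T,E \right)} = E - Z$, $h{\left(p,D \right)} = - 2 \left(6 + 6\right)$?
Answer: $2401$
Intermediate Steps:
$h{\left(p,D \right)} = -24$ ($h{\left(p,D \right)} = \left(-2\right) 12 = -24$)
$N{\left(T,E \right)} = 1 + E$ ($N{\left(T,E \right)} = E - -1 = E + 1 = 1 + E$)
$I{\left(m \right)} = \sqrt{1 + 2 m}$ ($I{\left(m \right)} = \sqrt{m + \left(1 + m\right)} = \sqrt{1 + 2 m}$)
$f = -49$ ($f = 7 \left(-8 + \sqrt{1 + 2 \cdot 0}\right) = 7 \left(-8 + \sqrt{1 + 0}\right) = 7 \left(-8 + \sqrt{1}\right) = 7 \left(-8 + 1\right) = 7 \left(-7\right) = -49$)
$f^{2} = \left(-49\right)^{2} = 2401$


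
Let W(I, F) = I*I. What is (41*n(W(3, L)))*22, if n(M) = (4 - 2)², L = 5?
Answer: 3608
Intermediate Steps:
W(I, F) = I²
n(M) = 4 (n(M) = 2² = 4)
(41*n(W(3, L)))*22 = (41*4)*22 = 164*22 = 3608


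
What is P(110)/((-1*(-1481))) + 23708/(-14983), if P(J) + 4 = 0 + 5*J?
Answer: -26930830/22189823 ≈ -1.2137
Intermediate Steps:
P(J) = -4 + 5*J (P(J) = -4 + (0 + 5*J) = -4 + 5*J)
P(110)/((-1*(-1481))) + 23708/(-14983) = (-4 + 5*110)/((-1*(-1481))) + 23708/(-14983) = (-4 + 550)/1481 + 23708*(-1/14983) = 546*(1/1481) - 23708/14983 = 546/1481 - 23708/14983 = -26930830/22189823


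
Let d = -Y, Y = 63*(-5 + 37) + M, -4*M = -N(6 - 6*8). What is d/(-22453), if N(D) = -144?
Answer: 1980/22453 ≈ 0.088184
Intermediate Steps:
M = -36 (M = -(-1)*(-144)/4 = -¼*144 = -36)
Y = 1980 (Y = 63*(-5 + 37) - 36 = 63*32 - 36 = 2016 - 36 = 1980)
d = -1980 (d = -1*1980 = -1980)
d/(-22453) = -1980/(-22453) = -1980*(-1/22453) = 1980/22453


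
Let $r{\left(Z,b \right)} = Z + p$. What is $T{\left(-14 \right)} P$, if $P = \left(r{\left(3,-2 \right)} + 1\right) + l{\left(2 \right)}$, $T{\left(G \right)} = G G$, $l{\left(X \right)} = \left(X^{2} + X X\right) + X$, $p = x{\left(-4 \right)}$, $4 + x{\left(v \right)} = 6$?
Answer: $3136$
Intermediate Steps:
$x{\left(v \right)} = 2$ ($x{\left(v \right)} = -4 + 6 = 2$)
$p = 2$
$l{\left(X \right)} = X + 2 X^{2}$ ($l{\left(X \right)} = \left(X^{2} + X^{2}\right) + X = 2 X^{2} + X = X + 2 X^{2}$)
$T{\left(G \right)} = G^{2}$
$r{\left(Z,b \right)} = 2 + Z$ ($r{\left(Z,b \right)} = Z + 2 = 2 + Z$)
$P = 16$ ($P = \left(\left(2 + 3\right) + 1\right) + 2 \left(1 + 2 \cdot 2\right) = \left(5 + 1\right) + 2 \left(1 + 4\right) = 6 + 2 \cdot 5 = 6 + 10 = 16$)
$T{\left(-14 \right)} P = \left(-14\right)^{2} \cdot 16 = 196 \cdot 16 = 3136$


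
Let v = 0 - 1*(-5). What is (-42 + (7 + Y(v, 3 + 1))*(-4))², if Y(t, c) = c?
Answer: 7396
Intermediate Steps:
v = 5 (v = 0 + 5 = 5)
(-42 + (7 + Y(v, 3 + 1))*(-4))² = (-42 + (7 + (3 + 1))*(-4))² = (-42 + (7 + 4)*(-4))² = (-42 + 11*(-4))² = (-42 - 44)² = (-86)² = 7396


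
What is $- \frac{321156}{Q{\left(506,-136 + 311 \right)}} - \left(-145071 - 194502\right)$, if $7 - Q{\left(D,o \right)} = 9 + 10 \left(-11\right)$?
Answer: $\frac{1009798}{3} \approx 3.366 \cdot 10^{5}$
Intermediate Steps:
$Q{\left(D,o \right)} = 108$ ($Q{\left(D,o \right)} = 7 - \left(9 + 10 \left(-11\right)\right) = 7 - \left(9 - 110\right) = 7 - -101 = 7 + 101 = 108$)
$- \frac{321156}{Q{\left(506,-136 + 311 \right)}} - \left(-145071 - 194502\right) = - \frac{321156}{108} - \left(-145071 - 194502\right) = \left(-321156\right) \frac{1}{108} - \left(-145071 - 194502\right) = - \frac{8921}{3} - -339573 = - \frac{8921}{3} + 339573 = \frac{1009798}{3}$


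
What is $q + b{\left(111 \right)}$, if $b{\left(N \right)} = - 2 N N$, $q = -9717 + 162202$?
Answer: $127843$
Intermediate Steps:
$q = 152485$
$b{\left(N \right)} = - 2 N^{2}$
$q + b{\left(111 \right)} = 152485 - 2 \cdot 111^{2} = 152485 - 24642 = 127843$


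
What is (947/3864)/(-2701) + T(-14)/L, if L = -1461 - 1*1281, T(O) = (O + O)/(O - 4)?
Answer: -28247227/42925999032 ≈ -0.00065804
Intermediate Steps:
T(O) = 2*O/(-4 + O) (T(O) = (2*O)/(-4 + O) = 2*O/(-4 + O))
L = -2742 (L = -1461 - 1281 = -2742)
(947/3864)/(-2701) + T(-14)/L = (947/3864)/(-2701) + (2*(-14)/(-4 - 14))/(-2742) = (947*(1/3864))*(-1/2701) + (2*(-14)/(-18))*(-1/2742) = (947/3864)*(-1/2701) + (2*(-14)*(-1/18))*(-1/2742) = -947/10436664 + (14/9)*(-1/2742) = -947/10436664 - 7/12339 = -28247227/42925999032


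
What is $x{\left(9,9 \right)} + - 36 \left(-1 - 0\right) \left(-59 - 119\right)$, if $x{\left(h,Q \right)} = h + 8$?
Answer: $-6391$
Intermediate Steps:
$x{\left(h,Q \right)} = 8 + h$
$x{\left(9,9 \right)} + - 36 \left(-1 - 0\right) \left(-59 - 119\right) = \left(8 + 9\right) + - 36 \left(-1 - 0\right) \left(-59 - 119\right) = 17 + - 36 \left(-1 + 0\right) \left(-59 - 119\right) = 17 + \left(-36\right) \left(-1\right) \left(-178\right) = 17 + 36 \left(-178\right) = 17 - 6408 = -6391$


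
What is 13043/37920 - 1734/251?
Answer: -62479487/9517920 ≈ -6.5644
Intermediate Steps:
13043/37920 - 1734/251 = -62479487/9517920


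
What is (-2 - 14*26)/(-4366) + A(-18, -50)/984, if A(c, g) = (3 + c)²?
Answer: 223749/716024 ≈ 0.31249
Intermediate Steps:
(-2 - 14*26)/(-4366) + A(-18, -50)/984 = (-2 - 14*26)/(-4366) + (3 - 18)²/984 = (-2 - 364)*(-1/4366) + (-15)²*(1/984) = -366*(-1/4366) + 225*(1/984) = 183/2183 + 75/328 = 223749/716024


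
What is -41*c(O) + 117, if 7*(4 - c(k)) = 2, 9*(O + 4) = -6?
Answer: -247/7 ≈ -35.286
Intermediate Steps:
O = -14/3 (O = -4 + (1/9)*(-6) = -4 - 2/3 = -14/3 ≈ -4.6667)
c(k) = 26/7 (c(k) = 4 - 1/7*2 = 4 - 2/7 = 26/7)
-41*c(O) + 117 = -41*26/7 + 117 = -1066/7 + 117 = -247/7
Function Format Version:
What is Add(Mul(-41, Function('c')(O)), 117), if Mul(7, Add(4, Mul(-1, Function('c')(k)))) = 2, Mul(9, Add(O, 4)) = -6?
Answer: Rational(-247, 7) ≈ -35.286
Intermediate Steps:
O = Rational(-14, 3) (O = Add(-4, Mul(Rational(1, 9), -6)) = Add(-4, Rational(-2, 3)) = Rational(-14, 3) ≈ -4.6667)
Function('c')(k) = Rational(26, 7) (Function('c')(k) = Add(4, Mul(Rational(-1, 7), 2)) = Add(4, Rational(-2, 7)) = Rational(26, 7))
Add(Mul(-41, Function('c')(O)), 117) = Add(Mul(-41, Rational(26, 7)), 117) = Add(Rational(-1066, 7), 117) = Rational(-247, 7)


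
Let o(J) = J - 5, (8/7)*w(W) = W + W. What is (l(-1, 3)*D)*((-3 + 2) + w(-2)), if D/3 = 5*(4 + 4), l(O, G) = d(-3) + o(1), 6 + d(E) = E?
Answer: 7020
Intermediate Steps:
w(W) = 7*W/4 (w(W) = 7*(W + W)/8 = 7*(2*W)/8 = 7*W/4)
o(J) = -5 + J
d(E) = -6 + E
l(O, G) = -13 (l(O, G) = (-6 - 3) + (-5 + 1) = -9 - 4 = -13)
D = 120 (D = 3*(5*(4 + 4)) = 3*(5*8) = 3*40 = 120)
(l(-1, 3)*D)*((-3 + 2) + w(-2)) = (-13*120)*((-3 + 2) + (7/4)*(-2)) = -1560*(-1 - 7/2) = -1560*(-9/2) = 7020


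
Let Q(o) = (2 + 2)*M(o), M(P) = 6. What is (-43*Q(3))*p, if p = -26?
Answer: 26832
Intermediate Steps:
Q(o) = 24 (Q(o) = (2 + 2)*6 = 4*6 = 24)
(-43*Q(3))*p = -43*24*(-26) = -1032*(-26) = 26832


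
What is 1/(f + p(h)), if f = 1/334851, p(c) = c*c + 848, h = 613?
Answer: 334851/126110579068 ≈ 2.6552e-6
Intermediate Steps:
p(c) = 848 + c² (p(c) = c² + 848 = 848 + c²)
f = 1/334851 ≈ 2.9864e-6
1/(f + p(h)) = 1/(1/334851 + (848 + 613²)) = 1/(1/334851 + (848 + 375769)) = 1/(1/334851 + 376617) = 1/(126110579068/334851) = 334851/126110579068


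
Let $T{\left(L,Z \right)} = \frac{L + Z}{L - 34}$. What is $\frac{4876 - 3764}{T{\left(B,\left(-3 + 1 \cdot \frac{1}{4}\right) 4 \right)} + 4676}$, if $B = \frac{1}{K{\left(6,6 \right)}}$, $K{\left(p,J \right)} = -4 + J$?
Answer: $\frac{74504}{313313} \approx 0.23779$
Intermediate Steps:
$B = \frac{1}{2}$ ($B = \frac{1}{-4 + 6} = \frac{1}{2} \approx 0.5$)
$T{\left(L,Z \right)} = \frac{L + Z}{-34 + L}$
$\frac{4876 - 3764}{T{\left(B,\left(-3 + 1 \cdot \frac{1}{4}\right) 4 \right)} + 4676} = \frac{4876 - 3764}{\frac{\frac{1}{2} + \left(-3 + 1 \cdot \frac{1}{4}\right) 4}{-34 + \frac{1}{2}} + 4676} = \frac{1112}{\frac{\frac{1}{2} + \left(-3 + 1 \cdot \frac{1}{4}\right) 4}{- \frac{67}{2}} + 4676} = \frac{1112}{- \frac{2 \left(\frac{1}{2} + \left(-3 + \frac{1}{4}\right) 4\right)}{67} + 4676} = \frac{1112}{- \frac{2 \left(\frac{1}{2} - 11\right)}{67} + 4676} = \frac{1112}{\left(- \frac{2}{67}\right) \left(- \frac{21}{2}\right) + 4676} = \frac{1112}{\frac{21}{67} + 4676} = \frac{1112}{\frac{313313}{67}} = 1112 \cdot \frac{67}{313313} = \frac{74504}{313313}$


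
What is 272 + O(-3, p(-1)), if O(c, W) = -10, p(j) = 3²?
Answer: 262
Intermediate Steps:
p(j) = 9
272 + O(-3, p(-1)) = 272 - 10 = 262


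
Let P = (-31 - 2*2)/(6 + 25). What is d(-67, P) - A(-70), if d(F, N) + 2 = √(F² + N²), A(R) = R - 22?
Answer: 90 + √4315154/31 ≈ 157.01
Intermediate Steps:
A(R) = -22 + R
P = -35/31 (P = (-31 - 4)/31 = -35*1/31 = -35/31 ≈ -1.1290)
d(F, N) = -2 + √(F² + N²)
d(-67, P) - A(-70) = (-2 + √((-67)² + (-35/31)²)) - (-22 - 70) = (-2 + √(4489 + 1225/961)) - 1*(-92) = (-2 + √(4315154/961)) + 92 = (-2 + √4315154/31) + 92 = 90 + √4315154/31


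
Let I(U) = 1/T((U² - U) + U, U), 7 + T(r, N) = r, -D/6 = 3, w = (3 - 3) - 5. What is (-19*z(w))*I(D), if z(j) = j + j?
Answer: 190/317 ≈ 0.59937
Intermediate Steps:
w = -5 (w = 0 - 5 = -5)
D = -18 (D = -6*3 = -18)
T(r, N) = -7 + r
I(U) = 1/(-7 + U²) (I(U) = 1/(-7 + ((U² - U) + U)) = 1/(-7 + U²))
z(j) = 2*j
(-19*z(w))*I(D) = (-38*(-5))/(-7 + (-18)²) = (-19*(-10))/(-7 + 324) = 190/317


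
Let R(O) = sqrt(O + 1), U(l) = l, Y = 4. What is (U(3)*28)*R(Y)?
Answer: 84*sqrt(5) ≈ 187.83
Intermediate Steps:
R(O) = sqrt(1 + O)
(U(3)*28)*R(Y) = (3*28)*sqrt(1 + 4) = 84*sqrt(5)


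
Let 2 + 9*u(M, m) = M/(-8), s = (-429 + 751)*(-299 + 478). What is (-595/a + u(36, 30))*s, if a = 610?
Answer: -53718616/549 ≈ -97848.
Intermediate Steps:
s = 57638 (s = 322*179 = 57638)
u(M, m) = -2/9 - M/72 (u(M, m) = -2/9 + (M/(-8))/9 = -2/9 + (M*(-⅛))/9 = -2/9 + (-M/8)/9 = -2/9 - M/72)
(-595/a + u(36, 30))*s = (-595/610 + (-2/9 - 1/72*36))*57638 = (-595*1/610 + (-2/9 - ½))*57638 = (-119/122 - 13/18)*57638 = -932/549*57638 = -53718616/549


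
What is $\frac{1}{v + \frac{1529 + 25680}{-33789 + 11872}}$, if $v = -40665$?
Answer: $- \frac{3131}{127326002} \approx -2.459 \cdot 10^{-5}$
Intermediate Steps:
$\frac{1}{v + \frac{1529 + 25680}{-33789 + 11872}} = \frac{1}{-40665 + \frac{1529 + 25680}{-33789 + 11872}} = \frac{1}{-40665 + \frac{27209}{-21917}} = \frac{1}{-40665 + 27209 \left(- \frac{1}{21917}\right)} = \frac{1}{-40665 - \frac{3887}{3131}} = \frac{1}{- \frac{127326002}{3131}} = - \frac{3131}{127326002}$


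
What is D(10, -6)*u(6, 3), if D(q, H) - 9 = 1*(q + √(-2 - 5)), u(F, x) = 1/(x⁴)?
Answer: 19/81 + I*√7/81 ≈ 0.23457 + 0.032664*I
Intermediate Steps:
u(F, x) = x⁻⁴
D(q, H) = 9 + q + I*√7 (D(q, H) = 9 + 1*(q + √(-2 - 5)) = 9 + 1*(q + √(-7)) = 9 + 1*(q + I*√7) = 9 + (q + I*√7) = 9 + q + I*√7)
D(10, -6)*u(6, 3) = (9 + 10 + I*√7)/3⁴ = (19 + I*√7)*(1/81) = 19/81 + I*√7/81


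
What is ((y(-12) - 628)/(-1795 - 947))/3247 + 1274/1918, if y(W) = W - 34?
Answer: 405145136/609874269 ≈ 0.66431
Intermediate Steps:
y(W) = -34 + W
((y(-12) - 628)/(-1795 - 947))/3247 + 1274/1918 = (((-34 - 12) - 628)/(-1795 - 947))/3247 + 1274/1918 = ((-46 - 628)/(-2742))*(1/3247) + 1274*(1/1918) = -674*(-1/2742)*(1/3247) + 91/137 = (337/1371)*(1/3247) + 91/137 = 337/4451637 + 91/137 = 405145136/609874269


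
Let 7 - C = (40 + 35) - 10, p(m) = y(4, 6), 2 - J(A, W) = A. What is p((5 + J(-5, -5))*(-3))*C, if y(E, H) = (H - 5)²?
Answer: -58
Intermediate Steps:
J(A, W) = 2 - A
y(E, H) = (-5 + H)²
p(m) = 1 (p(m) = (-5 + 6)² = 1² = 1)
C = -58 (C = 7 - ((40 + 35) - 10) = 7 - (75 - 10) = 7 - 1*65 = 7 - 65 = -58)
p((5 + J(-5, -5))*(-3))*C = 1*(-58) = -58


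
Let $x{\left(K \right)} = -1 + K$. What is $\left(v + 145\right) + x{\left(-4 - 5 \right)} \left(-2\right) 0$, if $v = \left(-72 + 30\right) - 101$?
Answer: $2$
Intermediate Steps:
$v = -143$ ($v = -42 - 101 = -143$)
$\left(v + 145\right) + x{\left(-4 - 5 \right)} \left(-2\right) 0 = \left(-143 + 145\right) + \left(-1 - 9\right) \left(-2\right) 0 = 2 + \left(-1 - 9\right) \left(-2\right) 0 = 2 + \left(-10\right) \left(-2\right) 0 = 2 + 20 \cdot 0 = 2 + 0 = 2$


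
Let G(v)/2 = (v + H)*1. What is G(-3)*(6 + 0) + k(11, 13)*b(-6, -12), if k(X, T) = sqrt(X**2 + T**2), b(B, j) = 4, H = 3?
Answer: 4*sqrt(290) ≈ 68.118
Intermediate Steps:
G(v) = 6 + 2*v (G(v) = 2*((v + 3)*1) = 2*((3 + v)*1) = 2*(3 + v) = 6 + 2*v)
k(X, T) = sqrt(T**2 + X**2)
G(-3)*(6 + 0) + k(11, 13)*b(-6, -12) = (6 + 2*(-3))*(6 + 0) + sqrt(13**2 + 11**2)*4 = (6 - 6)*6 + sqrt(169 + 121)*4 = 0*6 + sqrt(290)*4 = 0 + 4*sqrt(290) = 4*sqrt(290)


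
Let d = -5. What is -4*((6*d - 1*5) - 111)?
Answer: 584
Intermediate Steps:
-4*((6*d - 1*5) - 111) = -4*((6*(-5) - 1*5) - 111) = -4*((-30 - 5) - 111) = -4*(-35 - 111) = -4*(-146) = 584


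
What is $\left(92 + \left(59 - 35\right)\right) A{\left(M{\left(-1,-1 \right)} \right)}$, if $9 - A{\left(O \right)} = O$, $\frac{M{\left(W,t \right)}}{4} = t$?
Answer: $1508$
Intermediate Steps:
$M{\left(W,t \right)} = 4 t$
$A{\left(O \right)} = 9 - O$
$\left(92 + \left(59 - 35\right)\right) A{\left(M{\left(-1,-1 \right)} \right)} = \left(92 + \left(59 - 35\right)\right) \left(9 - 4 \left(-1\right)\right) = \left(92 + 24\right) \left(9 - -4\right) = 116 \left(9 + 4\right) = 116 \cdot 13 = 1508$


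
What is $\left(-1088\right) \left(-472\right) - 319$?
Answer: $513217$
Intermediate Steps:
$\left(-1088\right) \left(-472\right) - 319 = 513536 - 319 = 513217$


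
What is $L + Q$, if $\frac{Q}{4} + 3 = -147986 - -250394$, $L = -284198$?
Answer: $125422$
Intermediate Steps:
$Q = 409620$ ($Q = -12 + 4 \left(-147986 - -250394\right) = -12 + 4 \left(-147986 + 250394\right) = -12 + 4 \cdot 102408 = -12 + 409632 = 409620$)
$L + Q = -284198 + 409620 = 125422$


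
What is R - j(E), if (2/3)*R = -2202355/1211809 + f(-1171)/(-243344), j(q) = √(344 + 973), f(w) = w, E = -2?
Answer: -1603532540343/589772898592 - √1317 ≈ -39.009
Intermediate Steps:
j(q) = √1317
R = -1603532540343/589772898592 (R = 3*(-2202355/1211809 - 1171/(-243344))/2 = 3*(-2202355*1/1211809 - 1171*(-1/243344))/2 = 3*(-2202355/1211809 + 1171/243344)/2 = (3/2)*(-534510846781/294886449296) = -1603532540343/589772898592 ≈ -2.7189)
R - j(E) = -1603532540343/589772898592 - √1317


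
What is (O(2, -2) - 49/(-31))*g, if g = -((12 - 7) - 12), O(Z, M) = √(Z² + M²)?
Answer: 343/31 + 14*√2 ≈ 30.863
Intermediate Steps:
O(Z, M) = √(M² + Z²)
g = 7 (g = -(5 - 12) = -1*(-7) = 7)
(O(2, -2) - 49/(-31))*g = (√((-2)² + 2²) - 49/(-31))*7 = (√(4 + 4) - 49*(-1/31))*7 = (√8 + 49/31)*7 = (2*√2 + 49/31)*7 = (49/31 + 2*√2)*7 = 343/31 + 14*√2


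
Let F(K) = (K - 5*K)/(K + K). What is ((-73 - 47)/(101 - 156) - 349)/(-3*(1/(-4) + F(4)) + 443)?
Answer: -2180/2827 ≈ -0.77114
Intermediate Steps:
F(K) = -2 (F(K) = (-4*K)/((2*K)) = (-4*K)*(1/(2*K)) = -2)
((-73 - 47)/(101 - 156) - 349)/(-3*(1/(-4) + F(4)) + 443) = ((-73 - 47)/(101 - 156) - 349)/(-3*(1/(-4) - 2) + 443) = (-120/(-55) - 349)/(-3*(-¼ - 2) + 443) = (-120*(-1/55) - 349)/(-3*(-9/4) + 443) = (24/11 - 349)/(27/4 + 443) = -3815/(11*1799/4) = -3815/11*4/1799 = -2180/2827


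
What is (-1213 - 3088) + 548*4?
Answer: -2109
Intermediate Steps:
(-1213 - 3088) + 548*4 = -4301 + 2192 = -2109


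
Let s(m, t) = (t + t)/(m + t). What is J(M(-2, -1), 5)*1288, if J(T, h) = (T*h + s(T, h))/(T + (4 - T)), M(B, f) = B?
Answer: -6440/3 ≈ -2146.7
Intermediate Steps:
s(m, t) = 2*t/(m + t) (s(m, t) = (2*t)/(m + t) = 2*t/(m + t))
J(T, h) = h/(2*(T + h)) + T*h/4 (J(T, h) = (T*h + 2*h/(T + h))/(T + (4 - T)) = (T*h + 2*h/(T + h))/4 = (T*h + 2*h/(T + h))*(¼) = h/(2*(T + h)) + T*h/4)
J(M(-2, -1), 5)*1288 = ((¼)*5*(2 - 2*(-2 + 5))/(-2 + 5))*1288 = ((¼)*5*(2 - 2*3)/3)*1288 = ((¼)*5*(⅓)*(2 - 6))*1288 = ((¼)*5*(⅓)*(-4))*1288 = -5/3*1288 = -6440/3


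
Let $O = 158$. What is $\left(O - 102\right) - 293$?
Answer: $-237$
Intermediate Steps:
$\left(O - 102\right) - 293 = \left(158 - 102\right) - 293 = 56 - 293 = -237$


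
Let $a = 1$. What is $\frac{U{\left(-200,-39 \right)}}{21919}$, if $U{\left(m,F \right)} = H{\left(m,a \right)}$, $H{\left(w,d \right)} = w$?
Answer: $- \frac{200}{21919} \approx -0.0091245$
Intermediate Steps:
$U{\left(m,F \right)} = m$
$\frac{U{\left(-200,-39 \right)}}{21919} = - \frac{200}{21919}$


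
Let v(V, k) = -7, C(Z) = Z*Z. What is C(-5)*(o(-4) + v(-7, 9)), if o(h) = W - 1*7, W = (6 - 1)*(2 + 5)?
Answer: 525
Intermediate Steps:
W = 35 (W = 5*7 = 35)
C(Z) = Z²
o(h) = 28 (o(h) = 35 - 1*7 = 35 - 7 = 28)
C(-5)*(o(-4) + v(-7, 9)) = (-5)²*(28 - 7) = 25*21 = 525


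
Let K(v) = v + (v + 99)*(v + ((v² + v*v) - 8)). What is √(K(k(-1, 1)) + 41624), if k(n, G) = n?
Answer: √40937 ≈ 202.33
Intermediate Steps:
K(v) = v + (99 + v)*(-8 + v + 2*v²) (K(v) = v + (99 + v)*(v + ((v² + v²) - 8)) = v + (99 + v)*(v + (2*v² - 8)) = v + (99 + v)*(v + (-8 + 2*v²)) = v + (99 + v)*(-8 + v + 2*v²))
√(K(k(-1, 1)) + 41624) = √((-792 + 2*(-1)³ + 92*(-1) + 199*(-1)²) + 41624) = √((-792 + 2*(-1) - 92 + 199*1) + 41624) = √((-792 - 2 - 92 + 199) + 41624) = √(-687 + 41624) = √40937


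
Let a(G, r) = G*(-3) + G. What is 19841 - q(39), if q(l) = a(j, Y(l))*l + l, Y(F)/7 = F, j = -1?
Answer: 19724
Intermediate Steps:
Y(F) = 7*F
a(G, r) = -2*G (a(G, r) = -3*G + G = -2*G)
q(l) = 3*l (q(l) = (-2*(-1))*l + l = 2*l + l = 3*l)
19841 - q(39) = 19841 - 3*39 = 19841 - 1*117 = 19841 - 117 = 19724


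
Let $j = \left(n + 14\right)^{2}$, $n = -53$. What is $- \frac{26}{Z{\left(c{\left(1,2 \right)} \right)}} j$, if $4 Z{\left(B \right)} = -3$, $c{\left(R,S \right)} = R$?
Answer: $52728$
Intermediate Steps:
$j = 1521$ ($j = \left(-53 + 14\right)^{2} = \left(-39\right)^{2} = 1521$)
$Z{\left(B \right)} = - \frac{3}{4}$ ($Z{\left(B \right)} = \frac{1}{4} \left(-3\right) = - \frac{3}{4}$)
$- \frac{26}{Z{\left(c{\left(1,2 \right)} \right)}} j = - \frac{26}{- \frac{3}{4}} \cdot 1521 = - \frac{26 \left(-4\right)}{3} \cdot 1521 = \left(-1\right) \left(- \frac{104}{3}\right) 1521 = \frac{104}{3} \cdot 1521 = 52728$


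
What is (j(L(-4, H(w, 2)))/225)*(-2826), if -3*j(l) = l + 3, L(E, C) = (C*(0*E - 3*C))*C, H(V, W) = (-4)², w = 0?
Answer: -257166/5 ≈ -51433.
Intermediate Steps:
H(V, W) = 16
L(E, C) = -3*C³ (L(E, C) = (C*(0 - 3*C))*C = (C*(-3*C))*C = (-3*C²)*C = -3*C³)
j(l) = -1 - l/3 (j(l) = -(l + 3)/3 = -(3 + l)/3 = -1 - l/3)
(j(L(-4, H(w, 2)))/225)*(-2826) = ((-1 - (-1)*16³)/225)*(-2826) = ((-1 - (-1)*4096)*(1/225))*(-2826) = ((-1 - ⅓*(-12288))*(1/225))*(-2826) = ((-1 + 4096)*(1/225))*(-2826) = (4095*(1/225))*(-2826) = (91/5)*(-2826) = -257166/5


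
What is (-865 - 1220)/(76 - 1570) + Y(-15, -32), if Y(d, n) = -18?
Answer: -8269/498 ≈ -16.604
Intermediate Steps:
(-865 - 1220)/(76 - 1570) + Y(-15, -32) = (-865 - 1220)/(76 - 1570) - 18 = -2085/(-1494) - 18 = -2085*(-1/1494) - 18 = 695/498 - 18 = -8269/498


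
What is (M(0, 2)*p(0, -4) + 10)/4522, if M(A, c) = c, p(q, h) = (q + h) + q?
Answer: 1/2261 ≈ 0.00044228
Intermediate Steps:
p(q, h) = h + 2*q (p(q, h) = (h + q) + q = h + 2*q)
(M(0, 2)*p(0, -4) + 10)/4522 = (2*(-4 + 2*0) + 10)/4522 = (2*(-4 + 0) + 10)*(1/4522) = (2*(-4) + 10)*(1/4522) = (-8 + 10)*(1/4522) = 2*(1/4522) = 1/2261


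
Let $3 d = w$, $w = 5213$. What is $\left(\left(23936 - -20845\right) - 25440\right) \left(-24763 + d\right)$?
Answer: $-445332972$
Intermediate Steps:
$d = \frac{5213}{3}$ ($d = \frac{1}{3} \cdot 5213 = \frac{5213}{3} \approx 1737.7$)
$\left(\left(23936 - -20845\right) - 25440\right) \left(-24763 + d\right) = \left(\left(23936 - -20845\right) - 25440\right) \left(-24763 + \frac{5213}{3}\right) = \left(\left(23936 + 20845\right) - 25440\right) \left(- \frac{69076}{3}\right) = \left(44781 - 25440\right) \left(- \frac{69076}{3}\right) = 19341 \left(- \frac{69076}{3}\right) = -445332972$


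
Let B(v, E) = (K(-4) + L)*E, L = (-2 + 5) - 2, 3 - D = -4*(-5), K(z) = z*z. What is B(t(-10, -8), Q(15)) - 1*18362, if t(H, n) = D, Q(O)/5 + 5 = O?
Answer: -17512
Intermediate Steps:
K(z) = z²
Q(O) = -25 + 5*O
D = -17 (D = 3 - (-4)*(-5) = 3 - 1*20 = 3 - 20 = -17)
L = 1 (L = 3 - 2 = 1)
t(H, n) = -17
B(v, E) = 17*E (B(v, E) = ((-4)² + 1)*E = (16 + 1)*E = 17*E)
B(t(-10, -8), Q(15)) - 1*18362 = 17*(-25 + 5*15) - 1*18362 = 17*(-25 + 75) - 18362 = 17*50 - 18362 = 850 - 18362 = -17512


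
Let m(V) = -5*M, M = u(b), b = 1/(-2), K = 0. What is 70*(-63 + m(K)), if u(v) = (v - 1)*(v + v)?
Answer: -4935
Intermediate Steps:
b = -½ (b = 1*(-½) = -½ ≈ -0.50000)
u(v) = 2*v*(-1 + v) (u(v) = (-1 + v)*(2*v) = 2*v*(-1 + v))
M = 3/2 (M = 2*(-½)*(-1 - ½) = 2*(-½)*(-3/2) = 3/2 ≈ 1.5000)
m(V) = -15/2 (m(V) = -5*3/2 = -15/2)
70*(-63 + m(K)) = 70*(-63 - 15/2) = 70*(-141/2) = -4935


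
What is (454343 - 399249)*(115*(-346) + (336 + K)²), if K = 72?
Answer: 6978977356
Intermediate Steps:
(454343 - 399249)*(115*(-346) + (336 + K)²) = (454343 - 399249)*(115*(-346) + (336 + 72)²) = 55094*(-39790 + 408²) = 55094*(-39790 + 166464) = 55094*126674 = 6978977356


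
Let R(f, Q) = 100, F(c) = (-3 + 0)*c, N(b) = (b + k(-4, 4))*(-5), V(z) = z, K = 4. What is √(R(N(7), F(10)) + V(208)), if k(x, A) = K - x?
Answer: 2*√77 ≈ 17.550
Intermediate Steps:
k(x, A) = 4 - x
N(b) = -40 - 5*b (N(b) = (b + (4 - 1*(-4)))*(-5) = (b + (4 + 4))*(-5) = (b + 8)*(-5) = (8 + b)*(-5) = -40 - 5*b)
F(c) = -3*c
√(R(N(7), F(10)) + V(208)) = √(100 + 208) = √308 = 2*√77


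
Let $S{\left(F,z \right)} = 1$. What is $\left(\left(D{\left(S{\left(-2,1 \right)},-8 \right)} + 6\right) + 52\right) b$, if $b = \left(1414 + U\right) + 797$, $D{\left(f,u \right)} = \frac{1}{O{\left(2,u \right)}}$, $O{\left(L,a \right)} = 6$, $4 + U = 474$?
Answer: $\frac{935669}{6} \approx 1.5594 \cdot 10^{5}$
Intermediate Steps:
$U = 470$ ($U = -4 + 474 = 470$)
$D{\left(f,u \right)} = \frac{1}{6}$
$b = 2681$ ($b = \left(1414 + 470\right) + 797 = 1884 + 797 = 2681$)
$\left(\left(D{\left(S{\left(-2,1 \right)},-8 \right)} + 6\right) + 52\right) b = \left(\left(\frac{1}{6} + 6\right) + 52\right) 2681 = \left(\frac{37}{6} + 52\right) 2681 = \frac{349}{6} \cdot 2681 = \frac{935669}{6}$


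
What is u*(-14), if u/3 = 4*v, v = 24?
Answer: -4032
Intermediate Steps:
u = 288 (u = 3*(4*24) = 3*96 = 288)
u*(-14) = 288*(-14) = -4032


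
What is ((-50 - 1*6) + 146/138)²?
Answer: 14371681/4761 ≈ 3018.6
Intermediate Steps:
((-50 - 1*6) + 146/138)² = ((-50 - 6) + 146*(1/138))² = (-56 + 73/69)² = (-3791/69)² = 14371681/4761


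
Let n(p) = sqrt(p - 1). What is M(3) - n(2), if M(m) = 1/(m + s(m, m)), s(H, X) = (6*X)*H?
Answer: -56/57 ≈ -0.98246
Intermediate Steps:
n(p) = sqrt(-1 + p)
s(H, X) = 6*H*X
M(m) = 1/(m + 6*m**2) (M(m) = 1/(m + 6*m*m) = 1/(m + 6*m**2))
M(3) - n(2) = 1/(3*(1 + 6*3)) - sqrt(-1 + 2) = 1/(3*(1 + 18)) - sqrt(1) = (1/3)/19 - 1*1 = (1/3)*(1/19) - 1 = 1/57 - 1 = -56/57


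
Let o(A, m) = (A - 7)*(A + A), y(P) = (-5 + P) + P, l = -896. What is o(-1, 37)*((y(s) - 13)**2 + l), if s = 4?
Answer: -12736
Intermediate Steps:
y(P) = -5 + 2*P
o(A, m) = 2*A*(-7 + A) (o(A, m) = (-7 + A)*(2*A) = 2*A*(-7 + A))
o(-1, 37)*((y(s) - 13)**2 + l) = (2*(-1)*(-7 - 1))*(((-5 + 2*4) - 13)**2 - 896) = (2*(-1)*(-8))*(((-5 + 8) - 13)**2 - 896) = 16*((3 - 13)**2 - 896) = 16*((-10)**2 - 896) = 16*(100 - 896) = 16*(-796) = -12736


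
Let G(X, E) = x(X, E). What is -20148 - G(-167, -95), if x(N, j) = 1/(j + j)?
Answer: -3828119/190 ≈ -20148.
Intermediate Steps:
x(N, j) = 1/(2*j)
G(X, E) = 1/(2*E)
-20148 - G(-167, -95) = -20148 - 1/(2*(-95)) = -20148 - (-1)/(2*95) = -20148 - 1*(-1/190) = -20148 + 1/190 = -3828119/190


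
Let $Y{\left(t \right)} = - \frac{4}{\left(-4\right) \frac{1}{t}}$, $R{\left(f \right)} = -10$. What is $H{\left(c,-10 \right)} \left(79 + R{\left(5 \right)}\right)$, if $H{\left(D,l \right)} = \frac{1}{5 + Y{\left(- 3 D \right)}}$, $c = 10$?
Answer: $- \frac{69}{25} \approx -2.76$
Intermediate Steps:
$Y{\left(t \right)} = t$ ($Y{\left(t \right)} = - 4 \left(- \frac{t}{4}\right) = t$)
$H{\left(D,l \right)} = \frac{1}{5 - 3 D}$
$H{\left(c,-10 \right)} \left(79 + R{\left(5 \right)}\right) = - \frac{1}{-5 + 3 \cdot 10} \left(79 - 10\right) = - \frac{1}{-5 + 30} \cdot 69 = - \frac{1}{25} \cdot 69 = \left(-1\right) \frac{1}{25} \cdot 69 = \left(- \frac{1}{25}\right) 69 = - \frac{69}{25}$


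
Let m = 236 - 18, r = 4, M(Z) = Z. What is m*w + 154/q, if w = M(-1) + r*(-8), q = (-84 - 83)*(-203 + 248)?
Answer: -54063064/7515 ≈ -7194.0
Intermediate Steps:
m = 218
q = -7515 (q = -167*45 = -7515)
w = -33 (w = -1 + 4*(-8) = -1 - 32 = -33)
m*w + 154/q = 218*(-33) + 154/(-7515) = -7194 + 154*(-1/7515) = -7194 - 154/7515 = -54063064/7515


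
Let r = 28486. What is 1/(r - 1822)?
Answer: 1/26664 ≈ 3.7504e-5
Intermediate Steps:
1/(r - 1822) = 1/(28486 - 1822) = 1/26664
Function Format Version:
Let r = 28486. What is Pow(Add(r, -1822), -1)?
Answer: Rational(1, 26664) ≈ 3.7504e-5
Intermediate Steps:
Pow(Add(r, -1822), -1) = Pow(Add(28486, -1822), -1) = Pow(26664, -1) = Rational(1, 26664)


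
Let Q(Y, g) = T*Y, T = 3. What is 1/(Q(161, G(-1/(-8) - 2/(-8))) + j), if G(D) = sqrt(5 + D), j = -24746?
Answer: -1/24263 ≈ -4.1215e-5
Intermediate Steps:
Q(Y, g) = 3*Y
1/(Q(161, G(-1/(-8) - 2/(-8))) + j) = 1/(3*161 - 24746) = 1/(483 - 24746) = 1/(-24263) = -1/24263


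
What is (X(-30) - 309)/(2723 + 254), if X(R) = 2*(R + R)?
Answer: -33/229 ≈ -0.14410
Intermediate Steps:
X(R) = 4*R (X(R) = 2*(2*R) = 4*R)
(X(-30) - 309)/(2723 + 254) = (4*(-30) - 309)/(2723 + 254) = (-120 - 309)/2977 = -429*1/2977 = -33/229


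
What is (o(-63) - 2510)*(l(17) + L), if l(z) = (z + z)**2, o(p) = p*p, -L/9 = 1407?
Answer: -16788713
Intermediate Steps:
L = -12663 (L = -9*1407 = -12663)
o(p) = p**2
l(z) = 4*z**2 (l(z) = (2*z)**2 = 4*z**2)
(o(-63) - 2510)*(l(17) + L) = ((-63)**2 - 2510)*(4*17**2 - 12663) = (3969 - 2510)*(4*289 - 12663) = 1459*(1156 - 12663) = 1459*(-11507) = -16788713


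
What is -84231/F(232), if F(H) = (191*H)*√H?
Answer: -441*√58/26912 ≈ -0.12480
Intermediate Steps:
F(H) = 191*H^(3/2)
-84231/F(232) = -84231*√58/5140192 = -441*√58/26912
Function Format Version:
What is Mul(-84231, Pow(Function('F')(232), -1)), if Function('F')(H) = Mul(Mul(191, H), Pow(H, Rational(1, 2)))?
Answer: Mul(Rational(-441, 26912), Pow(58, Rational(1, 2))) ≈ -0.12480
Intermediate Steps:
Function('F')(H) = Mul(191, Pow(H, Rational(3, 2)))
Mul(-84231, Pow(Function('F')(232), -1)) = Mul(-84231, Pow(Mul(191, Pow(232, Rational(3, 2))), -1)) = Mul(-84231, Pow(Mul(191, Mul(464, Pow(58, Rational(1, 2)))), -1)) = Mul(-84231, Pow(Mul(88624, Pow(58, Rational(1, 2))), -1)) = Mul(-84231, Mul(Rational(1, 5140192), Pow(58, Rational(1, 2)))) = Mul(Rational(-441, 26912), Pow(58, Rational(1, 2)))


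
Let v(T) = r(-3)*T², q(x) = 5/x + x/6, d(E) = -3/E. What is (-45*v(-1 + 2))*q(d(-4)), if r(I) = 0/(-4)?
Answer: 0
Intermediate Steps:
r(I) = 0 (r(I) = 0*(-¼) = 0)
q(x) = 5/x + x/6 (q(x) = 5/x + x*(⅙) = 5/x + x/6)
v(T) = 0 (v(T) = 0*T² = 0)
(-45*v(-1 + 2))*q(d(-4)) = (-45*0)*(5/((-3/(-4))) + (-3/(-4))/6) = 0*(5/((-3*(-¼))) + (-3*(-¼))/6) = 0*(5/(¾) + (⅙)*(¾)) = 0*(5*(4/3) + ⅛) = 0*(20/3 + ⅛) = 0*(163/24) = 0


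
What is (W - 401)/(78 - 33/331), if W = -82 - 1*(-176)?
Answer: -101617/25785 ≈ -3.9409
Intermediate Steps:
W = 94 (W = -82 + 176 = 94)
(W - 401)/(78 - 33/331) = (94 - 401)/(78 - 33/331) = -307/(78 - 33*1/331) = -307/(78 - 33/331) = -307/25785/331 = -307*331/25785 = -101617/25785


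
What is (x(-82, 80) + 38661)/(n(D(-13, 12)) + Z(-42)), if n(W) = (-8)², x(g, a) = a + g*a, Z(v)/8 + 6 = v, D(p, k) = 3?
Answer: -32181/320 ≈ -100.57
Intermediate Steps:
Z(v) = -48 + 8*v
x(g, a) = a + a*g
n(W) = 64
(x(-82, 80) + 38661)/(n(D(-13, 12)) + Z(-42)) = (80*(1 - 82) + 38661)/(64 + (-48 + 8*(-42))) = (80*(-81) + 38661)/(64 + (-48 - 336)) = (-6480 + 38661)/(64 - 384) = 32181/(-320) = 32181*(-1/320) = -32181/320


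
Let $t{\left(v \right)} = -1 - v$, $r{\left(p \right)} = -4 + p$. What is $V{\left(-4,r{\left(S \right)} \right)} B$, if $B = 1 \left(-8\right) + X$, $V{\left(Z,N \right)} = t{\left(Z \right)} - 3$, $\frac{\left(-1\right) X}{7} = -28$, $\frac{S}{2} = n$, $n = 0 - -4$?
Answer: $0$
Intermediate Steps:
$n = 4$ ($n = 0 + 4 = 4$)
$S = 8$ ($S = 2 \cdot 4 = 8$)
$X = 196$ ($X = \left(-7\right) \left(-28\right) = 196$)
$V{\left(Z,N \right)} = -4 - Z$ ($V{\left(Z,N \right)} = \left(-1 - Z\right) - 3 = -4 - Z$)
$B = 188$ ($B = 1 \left(-8\right) + 196 = -8 + 196 = 188$)
$V{\left(-4,r{\left(S \right)} \right)} B = \left(-4 - -4\right) 188 = \left(-4 + 4\right) 188 = 0 \cdot 188 = 0$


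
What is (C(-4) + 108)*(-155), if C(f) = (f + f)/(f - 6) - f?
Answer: -17484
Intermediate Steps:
C(f) = -f + 2*f/(-6 + f) (C(f) = (2*f)/(-6 + f) - f = 2*f/(-6 + f) - f = -f + 2*f/(-6 + f))
(C(-4) + 108)*(-155) = (-4*(8 - 1*(-4))/(-6 - 4) + 108)*(-155) = (-4*(8 + 4)/(-10) + 108)*(-155) = (-4*(-⅒)*12 + 108)*(-155) = (24/5 + 108)*(-155) = (564/5)*(-155) = -17484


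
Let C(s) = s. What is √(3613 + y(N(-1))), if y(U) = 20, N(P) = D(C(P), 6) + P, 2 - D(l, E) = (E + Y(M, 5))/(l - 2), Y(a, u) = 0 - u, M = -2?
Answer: √3633 ≈ 60.274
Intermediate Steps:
Y(a, u) = -u
D(l, E) = 2 - (-5 + E)/(-2 + l) (D(l, E) = 2 - (E - 1*5)/(l - 2) = 2 - (E - 5)/(-2 + l) = 2 - (-5 + E)/(-2 + l))
N(P) = P + (-5 + 2*P)/(-2 + P) (N(P) = (1 - 1*6 + 2*P)/(-2 + P) + P = (1 - 6 + 2*P)/(-2 + P) + P = (-5 + 2*P)/(-2 + P) + P = P + (-5 + 2*P)/(-2 + P))
√(3613 + y(N(-1))) = √(3613 + 20) = √3633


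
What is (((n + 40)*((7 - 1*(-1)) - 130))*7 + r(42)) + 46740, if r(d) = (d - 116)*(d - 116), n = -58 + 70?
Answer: 7808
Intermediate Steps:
n = 12
r(d) = (-116 + d)² (r(d) = (-116 + d)*(-116 + d) = (-116 + d)²)
(((n + 40)*((7 - 1*(-1)) - 130))*7 + r(42)) + 46740 = (((12 + 40)*((7 - 1*(-1)) - 130))*7 + (-116 + 42)²) + 46740 = ((52*((7 + 1) - 130))*7 + (-74)²) + 46740 = ((52*(8 - 130))*7 + 5476) + 46740 = ((52*(-122))*7 + 5476) + 46740 = (-6344*7 + 5476) + 46740 = (-44408 + 5476) + 46740 = -38932 + 46740 = 7808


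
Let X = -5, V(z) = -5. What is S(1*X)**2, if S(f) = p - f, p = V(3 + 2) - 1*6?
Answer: 36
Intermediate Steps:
p = -11 (p = -5 - 1*6 = -5 - 6 = -11)
S(f) = -11 - f
S(1*X)**2 = (-11 - (-5))**2 = (-11 - 1*(-5))**2 = (-11 + 5)**2 = (-6)**2 = 36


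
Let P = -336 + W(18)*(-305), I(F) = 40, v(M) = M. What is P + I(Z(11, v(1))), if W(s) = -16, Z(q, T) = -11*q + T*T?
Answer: 4584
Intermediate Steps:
Z(q, T) = T**2 - 11*q (Z(q, T) = -11*q + T**2 = T**2 - 11*q)
P = 4544 (P = -336 - 16*(-305) = -336 + 4880 = 4544)
P + I(Z(11, v(1))) = 4544 + 40 = 4584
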